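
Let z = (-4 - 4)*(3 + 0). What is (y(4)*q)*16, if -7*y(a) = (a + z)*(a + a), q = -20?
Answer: -51200/7 ≈ -7314.3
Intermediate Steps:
z = -24 (z = -8*3 = -24)
y(a) = -2*a*(-24 + a)/7 (y(a) = -(a - 24)*(a + a)/7 = -(-24 + a)*2*a/7 = -2*a*(-24 + a)/7)
(y(4)*q)*16 = (((2/7)*4*(24 - 1*4))*(-20))*16 = (((2/7)*4*(24 - 4))*(-20))*16 = (((2/7)*4*20)*(-20))*16 = ((160/7)*(-20))*16 = -3200/7*16 = -51200/7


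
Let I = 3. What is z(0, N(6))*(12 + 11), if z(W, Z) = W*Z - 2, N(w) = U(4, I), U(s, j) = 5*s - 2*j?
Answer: -46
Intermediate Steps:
U(s, j) = -2*j + 5*s
N(w) = 14 (N(w) = -2*3 + 5*4 = -6 + 20 = 14)
z(W, Z) = -2 + W*Z
z(0, N(6))*(12 + 11) = (-2 + 0*14)*(12 + 11) = (-2 + 0)*23 = -2*23 = -46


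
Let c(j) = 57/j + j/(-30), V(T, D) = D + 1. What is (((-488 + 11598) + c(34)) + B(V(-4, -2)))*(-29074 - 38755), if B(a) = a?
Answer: -384310092743/510 ≈ -7.5355e+8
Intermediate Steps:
V(T, D) = 1 + D
c(j) = 57/j - j/30 (c(j) = 57/j + j*(-1/30) = 57/j - j/30)
(((-488 + 11598) + c(34)) + B(V(-4, -2)))*(-29074 - 38755) = (((-488 + 11598) + (57/34 - 1/30*34)) + (1 - 2))*(-29074 - 38755) = ((11110 + (57*(1/34) - 17/15)) - 1)*(-67829) = ((11110 + (57/34 - 17/15)) - 1)*(-67829) = ((11110 + 277/510) - 1)*(-67829) = (5666377/510 - 1)*(-67829) = (5665867/510)*(-67829) = -384310092743/510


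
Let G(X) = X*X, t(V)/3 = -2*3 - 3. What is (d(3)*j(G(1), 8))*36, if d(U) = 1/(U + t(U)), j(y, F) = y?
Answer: -3/2 ≈ -1.5000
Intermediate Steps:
t(V) = -27 (t(V) = 3*(-2*3 - 3) = 3*(-6 - 3) = 3*(-9) = -27)
G(X) = X²
d(U) = 1/(-27 + U) (d(U) = 1/(U - 27) = 1/(-27 + U))
(d(3)*j(G(1), 8))*36 = (1²/(-27 + 3))*36 = (1/(-24))*36 = -1/24*1*36 = -1/24*36 = -3/2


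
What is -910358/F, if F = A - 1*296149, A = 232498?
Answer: 910358/63651 ≈ 14.302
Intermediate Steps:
F = -63651 (F = 232498 - 1*296149 = 232498 - 296149 = -63651)
-910358/F = -910358/(-63651) = -910358*(-1/63651) = 910358/63651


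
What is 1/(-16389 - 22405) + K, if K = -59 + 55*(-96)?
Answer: -207121167/38794 ≈ -5339.0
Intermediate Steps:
K = -5339 (K = -59 - 5280 = -5339)
1/(-16389 - 22405) + K = 1/(-16389 - 22405) - 5339 = 1/(-38794) - 5339 = -1/38794 - 5339 = -207121167/38794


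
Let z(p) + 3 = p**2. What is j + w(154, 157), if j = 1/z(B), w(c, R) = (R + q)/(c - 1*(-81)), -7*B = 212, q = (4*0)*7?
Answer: 7044644/10527295 ≈ 0.66918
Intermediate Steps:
q = 0 (q = 0*7 = 0)
B = -212/7 (B = -1/7*212 = -212/7 ≈ -30.286)
z(p) = -3 + p**2
w(c, R) = R/(81 + c) (w(c, R) = (R + 0)/(c - 1*(-81)) = R/(c + 81) = R/(81 + c))
j = 49/44797 (j = 1/(-3 + (-212/7)**2) = 1/(-3 + 44944/49) = 1/(44797/49) = 49/44797 ≈ 0.0010938)
j + w(154, 157) = 49/44797 + 157/(81 + 154) = 49/44797 + 157/235 = 7044644/10527295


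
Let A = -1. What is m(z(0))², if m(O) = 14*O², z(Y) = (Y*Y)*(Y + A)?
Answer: 0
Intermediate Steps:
z(Y) = Y²*(-1 + Y) (z(Y) = (Y*Y)*(Y - 1) = Y²*(-1 + Y))
m(z(0))² = (14*(0²*(-1 + 0))²)² = (14*(0*(-1))²)² = (14*0²)² = (14*0)² = 0² = 0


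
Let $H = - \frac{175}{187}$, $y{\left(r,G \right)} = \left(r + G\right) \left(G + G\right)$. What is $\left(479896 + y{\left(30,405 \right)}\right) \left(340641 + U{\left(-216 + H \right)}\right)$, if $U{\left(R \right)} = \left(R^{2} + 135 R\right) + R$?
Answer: $\frac{10424594113509804}{34969} \approx 2.9811 \cdot 10^{11}$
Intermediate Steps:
$y{\left(r,G \right)} = 2 G \left(G + r\right)$ ($y{\left(r,G \right)} = \left(G + r\right) 2 G = 2 G \left(G + r\right)$)
$H = - \frac{175}{187}$ ($H = \left(-175\right) \frac{1}{187} = - \frac{175}{187} \approx -0.93583$)
$U{\left(R \right)} = R^{2} + 136 R$
$\left(479896 + y{\left(30,405 \right)}\right) \left(340641 + U{\left(-216 + H \right)}\right) = \left(479896 + 2 \cdot 405 \left(405 + 30\right)\right) \left(340641 + \left(-216 - \frac{175}{187}\right) \left(136 - \frac{40567}{187}\right)\right) = \left(479896 + 2 \cdot 405 \cdot 435\right) \left(340641 - \frac{40567 \left(136 - \frac{40567}{187}\right)}{187}\right) = \left(479896 + 352350\right) \left(340641 - - \frac{613981545}{34969}\right) = 832246 \left(340641 + \frac{613981545}{34969}\right) = 832246 \cdot \frac{12525856674}{34969} = \frac{10424594113509804}{34969}$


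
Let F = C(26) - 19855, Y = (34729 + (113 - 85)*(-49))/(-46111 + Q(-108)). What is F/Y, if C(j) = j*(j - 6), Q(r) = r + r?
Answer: 298577515/11119 ≈ 26853.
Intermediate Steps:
Q(r) = 2*r
C(j) = j*(-6 + j)
Y = -33357/46327 (Y = (34729 + (113 - 85)*(-49))/(-46111 + 2*(-108)) = (34729 + 28*(-49))/(-46111 - 216) = (34729 - 1372)/(-46327) = 33357*(-1/46327) = -33357/46327 ≈ -0.72003)
F = -19335 (F = 26*(-6 + 26) - 19855 = 26*20 - 19855 = 520 - 19855 = -19335)
F/Y = -19335/(-33357/46327) = -19335*(-46327/33357) = 298577515/11119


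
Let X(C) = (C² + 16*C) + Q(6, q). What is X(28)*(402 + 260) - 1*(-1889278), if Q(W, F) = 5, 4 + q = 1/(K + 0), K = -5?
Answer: 2708172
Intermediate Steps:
q = -21/5 (q = -4 + 1/(-5 + 0) = -4 + 1/(-5) = -4 - ⅕ = -21/5 ≈ -4.2000)
X(C) = 5 + C² + 16*C (X(C) = (C² + 16*C) + 5 = 5 + C² + 16*C)
X(28)*(402 + 260) - 1*(-1889278) = (5 + 28² + 16*28)*(402 + 260) - 1*(-1889278) = (5 + 784 + 448)*662 + 1889278 = 1237*662 + 1889278 = 818894 + 1889278 = 2708172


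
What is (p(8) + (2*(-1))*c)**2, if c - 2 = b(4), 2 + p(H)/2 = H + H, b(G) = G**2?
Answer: 64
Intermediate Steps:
p(H) = -4 + 4*H (p(H) = -4 + 2*(H + H) = -4 + 2*(2*H) = -4 + 4*H)
c = 18 (c = 2 + 4**2 = 2 + 16 = 18)
(p(8) + (2*(-1))*c)**2 = ((-4 + 4*8) + (2*(-1))*18)**2 = ((-4 + 32) - 2*18)**2 = (28 - 36)**2 = (-8)**2 = 64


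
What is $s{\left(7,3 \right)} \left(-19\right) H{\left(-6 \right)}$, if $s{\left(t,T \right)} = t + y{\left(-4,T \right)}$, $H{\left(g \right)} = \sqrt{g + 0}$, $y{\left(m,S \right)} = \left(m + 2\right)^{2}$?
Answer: $- 209 i \sqrt{6} \approx - 511.94 i$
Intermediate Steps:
$y{\left(m,S \right)} = \left(2 + m\right)^{2}$
$H{\left(g \right)} = \sqrt{g}$
$s{\left(t,T \right)} = 4 + t$ ($s{\left(t,T \right)} = t + \left(2 - 4\right)^{2} = t + \left(-2\right)^{2} = t + 4 = 4 + t$)
$s{\left(7,3 \right)} \left(-19\right) H{\left(-6 \right)} = \left(4 + 7\right) \left(-19\right) \sqrt{-6} = 11 \left(-19\right) i \sqrt{6} = - 209 i \sqrt{6}$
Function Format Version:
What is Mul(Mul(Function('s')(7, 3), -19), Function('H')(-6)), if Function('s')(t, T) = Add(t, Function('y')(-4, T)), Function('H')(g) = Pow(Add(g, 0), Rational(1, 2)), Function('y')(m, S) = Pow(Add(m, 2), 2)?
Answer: Mul(-209, I, Pow(6, Rational(1, 2))) ≈ Mul(-511.94, I)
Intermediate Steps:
Function('y')(m, S) = Pow(Add(2, m), 2)
Function('H')(g) = Pow(g, Rational(1, 2))
Function('s')(t, T) = Add(4, t) (Function('s')(t, T) = Add(t, Pow(Add(2, -4), 2)) = Add(t, Pow(-2, 2)) = Add(t, 4) = Add(4, t))
Mul(Mul(Function('s')(7, 3), -19), Function('H')(-6)) = Mul(Mul(Add(4, 7), -19), Pow(-6, Rational(1, 2))) = Mul(Mul(11, -19), Mul(I, Pow(6, Rational(1, 2)))) = Mul(-209, Mul(I, Pow(6, Rational(1, 2)))) = Mul(-209, I, Pow(6, Rational(1, 2)))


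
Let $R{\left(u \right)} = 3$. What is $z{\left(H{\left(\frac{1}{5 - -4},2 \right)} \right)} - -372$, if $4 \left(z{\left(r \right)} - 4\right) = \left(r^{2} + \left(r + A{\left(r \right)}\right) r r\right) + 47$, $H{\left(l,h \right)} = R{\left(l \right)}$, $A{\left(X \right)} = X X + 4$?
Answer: $426$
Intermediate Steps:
$A{\left(X \right)} = 4 + X^{2}$ ($A{\left(X \right)} = X^{2} + 4 = 4 + X^{2}$)
$H{\left(l,h \right)} = 3$
$z{\left(r \right)} = \frac{63}{4} + \frac{r^{2}}{4} + \frac{r^{2} \left(4 + r + r^{2}\right)}{4}$ ($z{\left(r \right)} = 4 + \frac{\left(r^{2} + \left(r + \left(4 + r^{2}\right)\right) r r\right) + 47}{4} = 4 + \frac{\left(r^{2} + \left(4 + r + r^{2}\right) r r\right) + 47}{4} = 4 + \frac{\left(r^{2} + r \left(4 + r + r^{2}\right) r\right) + 47}{4} = 4 + \frac{\left(r^{2} + r^{2} \left(4 + r + r^{2}\right)\right) + 47}{4} = 4 + \frac{47 + r^{2} + r^{2} \left(4 + r + r^{2}\right)}{4} = 4 + \left(\frac{47}{4} + \frac{r^{2}}{4} + \frac{r^{2} \left(4 + r + r^{2}\right)}{4}\right) = \frac{63}{4} + \frac{r^{2}}{4} + \frac{r^{2} \left(4 + r + r^{2}\right)}{4}$)
$z{\left(H{\left(\frac{1}{5 - -4},2 \right)} \right)} - -372 = \left(\frac{63}{4} + \frac{3^{3}}{4} + \frac{3^{4}}{4} + \frac{5 \cdot 3^{2}}{4}\right) - -372 = \left(\frac{63}{4} + \frac{1}{4} \cdot 27 + \frac{1}{4} \cdot 81 + \frac{5}{4} \cdot 9\right) + 372 = \left(\frac{63}{4} + \frac{27}{4} + \frac{81}{4} + \frac{45}{4}\right) + 372 = 54 + 372 = 426$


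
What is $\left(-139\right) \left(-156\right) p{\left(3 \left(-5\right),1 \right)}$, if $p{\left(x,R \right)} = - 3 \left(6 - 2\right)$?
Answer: $-260208$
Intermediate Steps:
$p{\left(x,R \right)} = -12$ ($p{\left(x,R \right)} = \left(-3\right) 4 = -12$)
$\left(-139\right) \left(-156\right) p{\left(3 \left(-5\right),1 \right)} = \left(-139\right) \left(-156\right) \left(-12\right) = 21684 \left(-12\right) = -260208$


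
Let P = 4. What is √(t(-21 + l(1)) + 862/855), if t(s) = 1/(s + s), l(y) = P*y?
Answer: √91903190/9690 ≈ 0.98933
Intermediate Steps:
l(y) = 4*y
t(s) = 1/(2*s)
√(t(-21 + l(1)) + 862/855) = √(1/(2*(-21 + 4*1)) + 862/855) = √(1/(2*(-21 + 4)) + 862*(1/855)) = √((½)/(-17) + 862/855) = √((½)*(-1/17) + 862/855) = √(-1/34 + 862/855) = √(28453/29070) = √91903190/9690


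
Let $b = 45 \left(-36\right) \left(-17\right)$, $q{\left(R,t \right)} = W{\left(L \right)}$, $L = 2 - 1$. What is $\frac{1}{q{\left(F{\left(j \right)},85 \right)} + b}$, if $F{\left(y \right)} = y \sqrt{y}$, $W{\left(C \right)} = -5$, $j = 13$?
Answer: $\frac{1}{27535} \approx 3.6317 \cdot 10^{-5}$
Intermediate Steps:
$L = 1$
$F{\left(y \right)} = y^{\frac{3}{2}}$
$q{\left(R,t \right)} = -5$
$b = 27540$ ($b = \left(-1620\right) \left(-17\right) = 27540$)
$\frac{1}{q{\left(F{\left(j \right)},85 \right)} + b} = \frac{1}{-5 + 27540} = \frac{1}{27535}$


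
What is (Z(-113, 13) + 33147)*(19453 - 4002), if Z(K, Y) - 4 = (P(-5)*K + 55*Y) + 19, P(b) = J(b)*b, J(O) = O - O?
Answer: 523557135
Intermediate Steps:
J(O) = 0
P(b) = 0 (P(b) = 0*b = 0)
Z(K, Y) = 23 + 55*Y (Z(K, Y) = 4 + ((0*K + 55*Y) + 19) = 4 + ((0 + 55*Y) + 19) = 4 + (55*Y + 19) = 4 + (19 + 55*Y) = 23 + 55*Y)
(Z(-113, 13) + 33147)*(19453 - 4002) = ((23 + 55*13) + 33147)*(19453 - 4002) = ((23 + 715) + 33147)*15451 = (738 + 33147)*15451 = 33885*15451 = 523557135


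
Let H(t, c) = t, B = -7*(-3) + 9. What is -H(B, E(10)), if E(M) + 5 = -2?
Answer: -30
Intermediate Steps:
E(M) = -7 (E(M) = -5 - 2 = -7)
B = 30 (B = 21 + 9 = 30)
-H(B, E(10)) = -1*30 = -30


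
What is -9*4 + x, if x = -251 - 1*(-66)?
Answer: -221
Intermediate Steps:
x = -185 (x = -251 + 66 = -185)
-9*4 + x = -9*4 - 185 = -36 - 185 = -221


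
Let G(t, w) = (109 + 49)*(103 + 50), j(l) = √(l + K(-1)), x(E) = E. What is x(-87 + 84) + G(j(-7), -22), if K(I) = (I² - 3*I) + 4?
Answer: 24171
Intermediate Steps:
K(I) = 4 + I² - 3*I
j(l) = √(8 + l) (j(l) = √(l + (4 + (-1)² - 3*(-1))) = √(l + (4 + 1 + 3)) = √(l + 8) = √(8 + l))
G(t, w) = 24174 (G(t, w) = 158*153 = 24174)
x(-87 + 84) + G(j(-7), -22) = (-87 + 84) + 24174 = -3 + 24174 = 24171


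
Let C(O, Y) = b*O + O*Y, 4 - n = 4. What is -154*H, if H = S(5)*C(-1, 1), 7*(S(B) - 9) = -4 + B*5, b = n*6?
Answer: 1848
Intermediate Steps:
n = 0 (n = 4 - 1*4 = 4 - 4 = 0)
b = 0 (b = 0*6 = 0)
C(O, Y) = O*Y (C(O, Y) = 0*O + O*Y = 0 + O*Y = O*Y)
S(B) = 59/7 + 5*B/7 (S(B) = 9 + (-4 + B*5)/7 = 9 + (-4 + 5*B)/7 = 9 + (-4/7 + 5*B/7) = 59/7 + 5*B/7)
H = -12 (H = (59/7 + (5/7)*5)*(-1*1) = (59/7 + 25/7)*(-1) = 12*(-1) = -12)
-154*H = -154*(-12) = 1848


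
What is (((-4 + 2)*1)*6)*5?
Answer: -60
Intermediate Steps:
(((-4 + 2)*1)*6)*5 = (-2*1*6)*5 = -2*6*5 = -12*5 = -60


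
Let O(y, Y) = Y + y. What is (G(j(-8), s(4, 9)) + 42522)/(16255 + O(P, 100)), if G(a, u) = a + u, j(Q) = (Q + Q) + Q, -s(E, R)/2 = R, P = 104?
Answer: 42480/16459 ≈ 2.5810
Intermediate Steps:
s(E, R) = -2*R
j(Q) = 3*Q (j(Q) = 2*Q + Q = 3*Q)
(G(j(-8), s(4, 9)) + 42522)/(16255 + O(P, 100)) = ((3*(-8) - 2*9) + 42522)/(16255 + (100 + 104)) = ((-24 - 18) + 42522)/(16255 + 204) = (-42 + 42522)/16459 = 42480*(1/16459) = 42480/16459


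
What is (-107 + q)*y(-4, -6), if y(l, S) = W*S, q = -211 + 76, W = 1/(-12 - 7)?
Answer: -1452/19 ≈ -76.421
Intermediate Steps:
W = -1/19 (W = 1/(-19) = -1/19 ≈ -0.052632)
q = -135
y(l, S) = -S/19
(-107 + q)*y(-4, -6) = (-107 - 135)*(-1/19*(-6)) = -242*6/19 = -1452/19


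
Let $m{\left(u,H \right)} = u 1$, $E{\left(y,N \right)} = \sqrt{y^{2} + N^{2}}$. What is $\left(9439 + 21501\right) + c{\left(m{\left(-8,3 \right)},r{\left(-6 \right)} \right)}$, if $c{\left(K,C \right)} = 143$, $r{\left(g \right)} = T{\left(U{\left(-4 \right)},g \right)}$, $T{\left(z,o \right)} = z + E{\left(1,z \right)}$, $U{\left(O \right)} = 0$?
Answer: $31083$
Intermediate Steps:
$E{\left(y,N \right)} = \sqrt{N^{2} + y^{2}}$
$T{\left(z,o \right)} = z + \sqrt{1 + z^{2}}$ ($T{\left(z,o \right)} = z + \sqrt{z^{2} + 1^{2}} = z + \sqrt{z^{2} + 1} = z + \sqrt{1 + z^{2}}$)
$m{\left(u,H \right)} = u$
$r{\left(g \right)} = 1$ ($r{\left(g \right)} = 0 + \sqrt{1 + 0^{2}} = 0 + \sqrt{1 + 0} = 0 + \sqrt{1} = 0 + 1 = 1$)
$\left(9439 + 21501\right) + c{\left(m{\left(-8,3 \right)},r{\left(-6 \right)} \right)} = \left(9439 + 21501\right) + 143 = 30940 + 143 = 31083$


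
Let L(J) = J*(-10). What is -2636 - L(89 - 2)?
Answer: -1766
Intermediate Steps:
L(J) = -10*J
-2636 - L(89 - 2) = -2636 - (-10)*(89 - 2) = -2636 - (-10)*87 = -2636 - 1*(-870) = -2636 + 870 = -1766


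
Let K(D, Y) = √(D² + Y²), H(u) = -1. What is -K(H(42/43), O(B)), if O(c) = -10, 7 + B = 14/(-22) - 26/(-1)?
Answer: -√101 ≈ -10.050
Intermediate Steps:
B = 202/11 (B = -7 + (14/(-22) - 26/(-1)) = -7 + (14*(-1/22) - 26*(-1)) = -7 + (-7/11 + 26) = -7 + 279/11 = 202/11 ≈ 18.364)
-K(H(42/43), O(B)) = -√((-1)² + (-10)²) = -√(1 + 100) = -√101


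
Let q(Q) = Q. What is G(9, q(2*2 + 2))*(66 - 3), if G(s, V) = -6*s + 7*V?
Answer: -756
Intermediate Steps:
G(9, q(2*2 + 2))*(66 - 3) = (-6*9 + 7*(2*2 + 2))*(66 - 3) = (-54 + 7*(4 + 2))*63 = (-54 + 7*6)*63 = (-54 + 42)*63 = -12*63 = -756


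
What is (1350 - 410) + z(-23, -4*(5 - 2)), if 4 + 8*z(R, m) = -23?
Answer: 7493/8 ≈ 936.63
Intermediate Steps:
z(R, m) = -27/8 (z(R, m) = -½ + (⅛)*(-23) = -½ - 23/8 = -27/8)
(1350 - 410) + z(-23, -4*(5 - 2)) = (1350 - 410) - 27/8 = 940 - 27/8 = 7493/8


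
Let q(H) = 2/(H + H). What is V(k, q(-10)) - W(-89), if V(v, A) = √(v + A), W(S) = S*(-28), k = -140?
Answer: -2492 + I*√14010/10 ≈ -2492.0 + 11.836*I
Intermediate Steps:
q(H) = 1/H (q(H) = 2/(2*H) = (1/(2*H))*2 = 1/H)
W(S) = -28*S
V(v, A) = √(A + v)
V(k, q(-10)) - W(-89) = √(1/(-10) - 140) - (-28)*(-89) = √(-⅒ - 140) - 1*2492 = √(-1401/10) - 2492 = I*√14010/10 - 2492 = -2492 + I*√14010/10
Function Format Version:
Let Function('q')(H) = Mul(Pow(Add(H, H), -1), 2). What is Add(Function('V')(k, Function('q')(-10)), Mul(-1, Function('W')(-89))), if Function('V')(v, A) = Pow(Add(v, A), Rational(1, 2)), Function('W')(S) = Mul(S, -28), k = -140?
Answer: Add(-2492, Mul(Rational(1, 10), I, Pow(14010, Rational(1, 2)))) ≈ Add(-2492.0, Mul(11.836, I))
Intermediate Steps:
Function('q')(H) = Pow(H, -1) (Function('q')(H) = Mul(Pow(Mul(2, H), -1), 2) = Mul(Mul(Rational(1, 2), Pow(H, -1)), 2) = Pow(H, -1))
Function('W')(S) = Mul(-28, S)
Function('V')(v, A) = Pow(Add(A, v), Rational(1, 2))
Add(Function('V')(k, Function('q')(-10)), Mul(-1, Function('W')(-89))) = Add(Pow(Add(Pow(-10, -1), -140), Rational(1, 2)), Mul(-1, Mul(-28, -89))) = Add(Pow(Add(Rational(-1, 10), -140), Rational(1, 2)), Mul(-1, 2492)) = Add(Pow(Rational(-1401, 10), Rational(1, 2)), -2492) = Add(Mul(Rational(1, 10), I, Pow(14010, Rational(1, 2))), -2492) = Add(-2492, Mul(Rational(1, 10), I, Pow(14010, Rational(1, 2))))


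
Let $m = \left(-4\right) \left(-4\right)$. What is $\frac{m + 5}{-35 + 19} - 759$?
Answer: $- \frac{12165}{16} \approx -760.31$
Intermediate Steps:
$m = 16$
$\frac{m + 5}{-35 + 19} - 759 = \frac{16 + 5}{-35 + 19} - 759 = \frac{21}{-16} - 759 = 21 \left(- \frac{1}{16}\right) - 759 = - \frac{21}{16} - 759 = - \frac{12165}{16}$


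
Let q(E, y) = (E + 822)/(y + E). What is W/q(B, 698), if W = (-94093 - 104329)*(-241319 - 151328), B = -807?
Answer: -8492168530706/15 ≈ -5.6615e+11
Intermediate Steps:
q(E, y) = (822 + E)/(E + y)
W = 77909803034 (W = -198422*(-392647) = 77909803034)
W/q(B, 698) = 77909803034/(((822 - 807)/(-807 + 698))) = 77909803034/((15/(-109))) = 77909803034/((-1/109*15)) = 77909803034/(-15/109) = 77909803034*(-109/15) = -8492168530706/15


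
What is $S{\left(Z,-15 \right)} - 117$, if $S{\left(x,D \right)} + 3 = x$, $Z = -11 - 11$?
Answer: $-142$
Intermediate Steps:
$Z = -22$ ($Z = -11 - 11 = -22$)
$S{\left(x,D \right)} = -3 + x$
$S{\left(Z,-15 \right)} - 117 = \left(-3 - 22\right) - 117 = -25 - 117 = -142$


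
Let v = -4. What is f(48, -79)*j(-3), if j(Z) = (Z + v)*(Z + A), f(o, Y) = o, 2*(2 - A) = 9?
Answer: 1848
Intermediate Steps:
A = -5/2 (A = 2 - ½*9 = 2 - 9/2 = -5/2 ≈ -2.5000)
j(Z) = (-4 + Z)*(-5/2 + Z) (j(Z) = (Z - 4)*(Z - 5/2) = (-4 + Z)*(-5/2 + Z))
f(48, -79)*j(-3) = 48*(10 + (-3)² - 13/2*(-3)) = 48*(10 + 9 + 39/2) = 48*(77/2) = 1848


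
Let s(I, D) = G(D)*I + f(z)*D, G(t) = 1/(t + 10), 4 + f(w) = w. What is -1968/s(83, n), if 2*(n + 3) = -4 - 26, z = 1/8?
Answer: -15744/475 ≈ -33.145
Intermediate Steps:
z = 1/8 ≈ 0.12500
f(w) = -4 + w
G(t) = 1/(10 + t)
n = -18 (n = -3 + (-4 - 26)/2 = -3 + (1/2)*(-30) = -3 - 15 = -18)
s(I, D) = -31*D/8 + I/(10 + D) (s(I, D) = I/(10 + D) + (-4 + 1/8)*D = I/(10 + D) - 31*D/8 = -31*D/8 + I/(10 + D))
-1968/s(83, n) = -1968*(10 - 18)/(83 - 31/8*(-18)*(10 - 18)) = -1968*(-8/(83 - 31/8*(-18)*(-8))) = -1968*(-8/(83 - 558)) = -1968/((-1/8*(-475))) = -1968/475/8 = -1968*8/475 = -15744/475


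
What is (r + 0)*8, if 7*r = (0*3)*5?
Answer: 0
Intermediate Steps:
r = 0 (r = ((0*3)*5)/7 = (0*5)/7 = (⅐)*0 = 0)
(r + 0)*8 = (0 + 0)*8 = 0*8 = 0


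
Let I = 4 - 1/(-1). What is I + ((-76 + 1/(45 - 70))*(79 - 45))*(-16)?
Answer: 1034269/25 ≈ 41371.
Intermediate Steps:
I = 5 (I = 4 - 1*(-1) = 4 + 1 = 5)
I + ((-76 + 1/(45 - 70))*(79 - 45))*(-16) = 5 + ((-76 + 1/(45 - 70))*(79 - 45))*(-16) = 5 + ((-76 + 1/(-25))*34)*(-16) = 5 + ((-76 - 1/25)*34)*(-16) = 5 - 1901/25*34*(-16) = 5 - 64634/25*(-16) = 5 + 1034144/25 = 1034269/25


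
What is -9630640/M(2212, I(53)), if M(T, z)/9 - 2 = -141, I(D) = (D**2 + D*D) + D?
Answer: 9630640/1251 ≈ 7698.4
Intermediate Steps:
I(D) = D + 2*D**2 (I(D) = (D**2 + D**2) + D = 2*D**2 + D = D + 2*D**2)
M(T, z) = -1251 (M(T, z) = 18 + 9*(-141) = 18 - 1269 = -1251)
-9630640/M(2212, I(53)) = -9630640/(-1251) = -9630640*(-1/1251) = 9630640/1251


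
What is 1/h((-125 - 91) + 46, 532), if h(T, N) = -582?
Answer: -1/582 ≈ -0.0017182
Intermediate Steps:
1/h((-125 - 91) + 46, 532) = 1/(-582) = -1/582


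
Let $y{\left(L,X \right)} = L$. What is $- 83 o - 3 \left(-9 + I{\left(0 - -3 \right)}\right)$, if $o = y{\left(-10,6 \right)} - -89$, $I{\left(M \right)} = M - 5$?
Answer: $-6524$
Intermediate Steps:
$I{\left(M \right)} = -5 + M$
$o = 79$ ($o = -10 - -89 = -10 + 89 = 79$)
$- 83 o - 3 \left(-9 + I{\left(0 - -3 \right)}\right) = \left(-83\right) 79 - 3 \left(-9 + \left(-5 + \left(0 - -3\right)\right)\right) = -6557 - 3 \left(-9 + \left(-5 + \left(0 + 3\right)\right)\right) = -6557 - 3 \left(-9 + \left(-5 + 3\right)\right) = -6557 - 3 \left(-9 - 2\right) = -6557 - -33 = -6557 + 33 = -6524$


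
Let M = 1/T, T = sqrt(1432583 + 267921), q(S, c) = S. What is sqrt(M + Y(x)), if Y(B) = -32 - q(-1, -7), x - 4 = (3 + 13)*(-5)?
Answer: sqrt(-5602695592156 + 212563*sqrt(425126))/425126 ≈ 5.5677*I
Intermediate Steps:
x = -76 (x = 4 + (3 + 13)*(-5) = 4 + 16*(-5) = 4 - 80 = -76)
T = 2*sqrt(425126) (T = sqrt(1700504) = 2*sqrt(425126) ≈ 1304.0)
Y(B) = -31 (Y(B) = -32 - 1*(-1) = -32 + 1 = -31)
M = sqrt(425126)/850252 (M = 1/(2*sqrt(425126)) = sqrt(425126)/850252 ≈ 0.00076685)
sqrt(M + Y(x)) = sqrt(sqrt(425126)/850252 - 31) = sqrt(-31 + sqrt(425126)/850252)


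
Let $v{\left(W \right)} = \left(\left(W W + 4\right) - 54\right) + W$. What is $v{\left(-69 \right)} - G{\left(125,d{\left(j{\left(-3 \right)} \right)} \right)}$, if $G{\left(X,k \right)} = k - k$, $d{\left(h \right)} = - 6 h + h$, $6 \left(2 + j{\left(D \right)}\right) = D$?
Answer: $4642$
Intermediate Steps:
$j{\left(D \right)} = -2 + \frac{D}{6}$
$d{\left(h \right)} = - 5 h$
$G{\left(X,k \right)} = 0$
$v{\left(W \right)} = -50 + W + W^{2}$ ($v{\left(W \right)} = \left(\left(W^{2} + 4\right) - 54\right) + W = \left(\left(4 + W^{2}\right) - 54\right) + W = \left(-50 + W^{2}\right) + W = -50 + W + W^{2}$)
$v{\left(-69 \right)} - G{\left(125,d{\left(j{\left(-3 \right)} \right)} \right)} = \left(-50 - 69 + \left(-69\right)^{2}\right) - 0 = \left(-50 - 69 + 4761\right) + 0 = 4642 + 0 = 4642$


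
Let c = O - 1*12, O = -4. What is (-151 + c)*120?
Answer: -20040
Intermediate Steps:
c = -16 (c = -4 - 1*12 = -4 - 12 = -16)
(-151 + c)*120 = (-151 - 16)*120 = -167*120 = -20040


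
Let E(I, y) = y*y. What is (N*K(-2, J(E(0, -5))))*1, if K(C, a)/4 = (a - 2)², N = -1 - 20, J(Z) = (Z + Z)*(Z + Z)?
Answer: -524160336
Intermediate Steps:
E(I, y) = y²
J(Z) = 4*Z² (J(Z) = (2*Z)*(2*Z) = 4*Z²)
N = -21
K(C, a) = 4*(-2 + a)² (K(C, a) = 4*(a - 2)² = 4*(-2 + a)²)
(N*K(-2, J(E(0, -5))))*1 = -84*(-2 + 4*((-5)²)²)²*1 = -84*(-2 + 4*25²)²*1 = -84*(-2 + 4*625)²*1 = -84*(-2 + 2500)²*1 = -84*2498²*1 = -84*6240004*1 = -21*24960016*1 = -524160336*1 = -524160336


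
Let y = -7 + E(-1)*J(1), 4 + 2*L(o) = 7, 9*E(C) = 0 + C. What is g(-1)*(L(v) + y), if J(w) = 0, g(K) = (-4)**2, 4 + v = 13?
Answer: -88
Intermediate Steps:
v = 9 (v = -4 + 13 = 9)
g(K) = 16
E(C) = C/9 (E(C) = (0 + C)/9 = C/9)
L(o) = 3/2 (L(o) = -2 + (1/2)*7 = -2 + 7/2 = 3/2)
y = -7 (y = -7 + ((1/9)*(-1))*0 = -7 - 1/9*0 = -7 + 0 = -7)
g(-1)*(L(v) + y) = 16*(3/2 - 7) = 16*(-11/2) = -88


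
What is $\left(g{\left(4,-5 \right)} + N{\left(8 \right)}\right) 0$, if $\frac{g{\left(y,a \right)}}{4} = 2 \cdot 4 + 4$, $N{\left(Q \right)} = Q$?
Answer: $0$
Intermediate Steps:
$g{\left(y,a \right)} = 48$ ($g{\left(y,a \right)} = 4 \left(2 \cdot 4 + 4\right) = 4 \left(8 + 4\right) = 4 \cdot 12 = 48$)
$\left(g{\left(4,-5 \right)} + N{\left(8 \right)}\right) 0 = \left(48 + 8\right) 0 = 56 \cdot 0 = 0$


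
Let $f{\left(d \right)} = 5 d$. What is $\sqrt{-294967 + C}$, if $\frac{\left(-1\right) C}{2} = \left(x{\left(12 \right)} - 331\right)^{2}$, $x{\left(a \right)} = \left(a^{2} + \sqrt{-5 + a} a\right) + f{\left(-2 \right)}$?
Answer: $\sqrt{-374601 + 9456 \sqrt{7}} \approx 591.25 i$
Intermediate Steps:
$x{\left(a \right)} = -10 + a^{2} + a \sqrt{-5 + a}$ ($x{\left(a \right)} = \left(a^{2} + \sqrt{-5 + a} a\right) + 5 \left(-2\right) = \left(a^{2} + a \sqrt{-5 + a}\right) - 10 = -10 + a^{2} + a \sqrt{-5 + a}$)
$C = - 2 \left(-197 + 12 \sqrt{7}\right)^{2}$ ($C = - 2 \left(\left(-10 + 12^{2} + 12 \sqrt{-5 + 12}\right) - 331\right)^{2} = - 2 \left(\left(-10 + 144 + 12 \sqrt{7}\right) - 331\right)^{2} = - 2 \left(\left(134 + 12 \sqrt{7}\right) - 331\right)^{2} = - 2 \left(-197 + 12 \sqrt{7}\right)^{2} \approx -54616.0$)
$\sqrt{-294967 + C} = \sqrt{-294967 - \left(79634 - 9456 \sqrt{7}\right)} = \sqrt{-374601 + 9456 \sqrt{7}}$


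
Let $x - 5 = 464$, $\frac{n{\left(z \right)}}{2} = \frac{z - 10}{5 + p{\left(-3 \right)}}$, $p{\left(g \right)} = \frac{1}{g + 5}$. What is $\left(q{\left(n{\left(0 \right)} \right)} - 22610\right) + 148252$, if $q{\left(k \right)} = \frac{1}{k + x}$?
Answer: $\frac{643161409}{5119} \approx 1.2564 \cdot 10^{5}$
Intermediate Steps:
$p{\left(g \right)} = \frac{1}{5 + g}$
$n{\left(z \right)} = - \frac{40}{11} + \frac{4 z}{11}$ ($n{\left(z \right)} = 2 \frac{z - 10}{5 + \frac{1}{5 - 3}} = 2 \frac{-10 + z}{5 + \frac{1}{2}} = 2 \frac{-10 + z}{\frac{11}{2}} = 2 \left(-10 + z\right) \frac{2}{11} = 2 \left(- \frac{20}{11} + \frac{2 z}{11}\right) = - \frac{40}{11} + \frac{4 z}{11}$)
$x = 469$ ($x = 5 + 464 = 469$)
$q{\left(k \right)} = \frac{1}{469 + k}$ ($q{\left(k \right)} = \frac{1}{k + 469} = \frac{1}{469 + k}$)
$\left(q{\left(n{\left(0 \right)} \right)} - 22610\right) + 148252 = \left(\frac{1}{469 + \left(- \frac{40}{11} + \frac{4}{11} \cdot 0\right)} - 22610\right) + 148252 = \left(\frac{1}{469 + \left(- \frac{40}{11} + 0\right)} - 22610\right) + 148252 = \left(\frac{1}{469 - \frac{40}{11}} - 22610\right) + 148252 = \left(\frac{1}{\frac{5119}{11}} - 22610\right) + 148252 = \left(\frac{11}{5119} - 22610\right) + 148252 = - \frac{115740579}{5119} + 148252 = \frac{643161409}{5119}$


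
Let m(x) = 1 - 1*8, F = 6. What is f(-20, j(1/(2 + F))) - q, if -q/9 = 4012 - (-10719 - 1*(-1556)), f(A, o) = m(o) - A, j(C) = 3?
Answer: 118588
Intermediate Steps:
m(x) = -7 (m(x) = 1 - 8 = -7)
f(A, o) = -7 - A
q = -118575 (q = -9*(4012 - (-10719 - 1*(-1556))) = -9*(4012 - (-10719 + 1556)) = -9*(4012 - 1*(-9163)) = -9*(4012 + 9163) = -9*13175 = -118575)
f(-20, j(1/(2 + F))) - q = (-7 - 1*(-20)) - 1*(-118575) = (-7 + 20) + 118575 = 13 + 118575 = 118588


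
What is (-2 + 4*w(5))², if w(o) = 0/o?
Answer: 4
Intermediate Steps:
w(o) = 0
(-2 + 4*w(5))² = (-2 + 4*0)² = (-2 + 0)² = (-2)² = 4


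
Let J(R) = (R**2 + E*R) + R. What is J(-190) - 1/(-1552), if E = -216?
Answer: 119426401/1552 ≈ 76950.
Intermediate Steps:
J(R) = R**2 - 215*R (J(R) = (R**2 - 216*R) + R = R**2 - 215*R)
J(-190) - 1/(-1552) = -190*(-215 - 190) - 1/(-1552) = -190*(-405) - 1*(-1/1552) = 76950 + 1/1552 = 119426401/1552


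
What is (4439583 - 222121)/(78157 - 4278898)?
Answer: -4217462/4200741 ≈ -1.0040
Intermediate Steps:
(4439583 - 222121)/(78157 - 4278898) = 4217462/(-4200741) = 4217462*(-1/4200741) = -4217462/4200741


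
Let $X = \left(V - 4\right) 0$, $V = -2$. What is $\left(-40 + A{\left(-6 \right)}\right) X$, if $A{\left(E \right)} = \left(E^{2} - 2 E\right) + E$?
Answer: $0$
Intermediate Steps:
$X = 0$ ($X = \left(-2 - 4\right) 0 = \left(-6\right) 0 = 0$)
$A{\left(E \right)} = E^{2} - E$
$\left(-40 + A{\left(-6 \right)}\right) X = \left(-40 - 6 \left(-1 - 6\right)\right) 0 = \left(-40 - -42\right) 0 = \left(-40 + 42\right) 0 = 2 \cdot 0 = 0$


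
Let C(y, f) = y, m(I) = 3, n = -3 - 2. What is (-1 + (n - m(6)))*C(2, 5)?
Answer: -18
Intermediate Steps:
n = -5
(-1 + (n - m(6)))*C(2, 5) = (-1 + (-5 - 1*3))*2 = (-1 + (-5 - 3))*2 = (-1 - 8)*2 = -9*2 = -18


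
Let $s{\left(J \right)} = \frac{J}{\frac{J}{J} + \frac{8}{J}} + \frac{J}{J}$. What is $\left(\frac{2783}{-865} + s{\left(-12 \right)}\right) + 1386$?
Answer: $\frac{1165832}{865} \approx 1347.8$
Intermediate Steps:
$s{\left(J \right)} = 1 + \frac{J}{1 + \frac{8}{J}}$ ($s{\left(J \right)} = \frac{J}{1 + \frac{8}{J}} + 1 = 1 + \frac{J}{1 + \frac{8}{J}}$)
$\left(\frac{2783}{-865} + s{\left(-12 \right)}\right) + 1386 = \left(\frac{2783}{-865} + \frac{8 - 12 + \left(-12\right)^{2}}{8 - 12}\right) + 1386 = \left(2783 \left(- \frac{1}{865}\right) + \frac{8 - 12 + 144}{-4}\right) + 1386 = \left(- \frac{2783}{865} - 35\right) + 1386 = - \frac{33058}{865} + 1386 = \frac{1165832}{865}$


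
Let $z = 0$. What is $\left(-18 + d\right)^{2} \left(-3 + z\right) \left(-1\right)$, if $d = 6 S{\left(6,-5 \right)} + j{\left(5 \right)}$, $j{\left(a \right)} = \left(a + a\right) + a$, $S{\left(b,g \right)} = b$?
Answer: $3267$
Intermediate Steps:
$j{\left(a \right)} = 3 a$ ($j{\left(a \right)} = 2 a + a = 3 a$)
$d = 51$ ($d = 6 \cdot 6 + 3 \cdot 5 = 36 + 15 = 51$)
$\left(-18 + d\right)^{2} \left(-3 + z\right) \left(-1\right) = \left(-18 + 51\right)^{2} \left(-3 + 0\right) \left(-1\right) = 33^{2} \left(\left(-3\right) \left(-1\right)\right) = 1089 \cdot 3 = 3267$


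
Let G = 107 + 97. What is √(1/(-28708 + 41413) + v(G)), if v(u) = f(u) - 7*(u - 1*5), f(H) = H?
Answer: 2*I*√396538905/1155 ≈ 34.482*I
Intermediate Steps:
G = 204
v(u) = 35 - 6*u (v(u) = u - 7*(u - 1*5) = u - 7*(u - 5) = u - 7*(-5 + u) = u + (35 - 7*u) = 35 - 6*u)
√(1/(-28708 + 41413) + v(G)) = √(1/(-28708 + 41413) + (35 - 6*204)) = √(1/12705 + (35 - 1224)) = √(1/12705 - 1189) = √(-15106244/12705) = 2*I*√396538905/1155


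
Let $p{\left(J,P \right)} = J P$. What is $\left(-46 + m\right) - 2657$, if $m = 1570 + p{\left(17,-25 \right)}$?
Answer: $-1558$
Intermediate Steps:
$m = 1145$ ($m = 1570 + 17 \left(-25\right) = 1570 - 425 = 1145$)
$\left(-46 + m\right) - 2657 = \left(-46 + 1145\right) - 2657 = 1099 - 2657 = -1558$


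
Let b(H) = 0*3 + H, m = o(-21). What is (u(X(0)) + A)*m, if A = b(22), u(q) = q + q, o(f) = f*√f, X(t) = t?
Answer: -462*I*√21 ≈ -2117.1*I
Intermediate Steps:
o(f) = f^(3/2)
m = -21*I*√21 (m = (-21)^(3/2) = -21*I*√21 ≈ -96.234*I)
u(q) = 2*q
b(H) = H (b(H) = 0 + H = H)
A = 22
(u(X(0)) + A)*m = (2*0 + 22)*(-21*I*√21) = (0 + 22)*(-21*I*√21) = 22*(-21*I*√21) = -462*I*√21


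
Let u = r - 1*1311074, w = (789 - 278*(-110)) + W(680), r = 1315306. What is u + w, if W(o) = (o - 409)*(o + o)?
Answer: 404161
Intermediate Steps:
W(o) = 2*o*(-409 + o) (W(o) = (-409 + o)*(2*o) = 2*o*(-409 + o))
w = 399929 (w = (789 - 278*(-110)) + 2*680*(-409 + 680) = (789 + 30580) + 2*680*271 = 31369 + 368560 = 399929)
u = 4232 (u = 1315306 - 1*1311074 = 1315306 - 1311074 = 4232)
u + w = 4232 + 399929 = 404161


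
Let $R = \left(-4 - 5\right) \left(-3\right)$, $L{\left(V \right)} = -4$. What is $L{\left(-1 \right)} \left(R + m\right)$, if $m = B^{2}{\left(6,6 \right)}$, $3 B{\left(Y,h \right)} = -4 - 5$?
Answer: $-144$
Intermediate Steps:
$B{\left(Y,h \right)} = -3$ ($B{\left(Y,h \right)} = \frac{-4 - 5}{3} = \frac{1}{3} \left(-9\right) = -3$)
$R = 27$ ($R = \left(-9\right) \left(-3\right) = 27$)
$m = 9$ ($m = \left(-3\right)^{2} = 9$)
$L{\left(-1 \right)} \left(R + m\right) = - 4 \left(27 + 9\right) = \left(-4\right) 36 = -144$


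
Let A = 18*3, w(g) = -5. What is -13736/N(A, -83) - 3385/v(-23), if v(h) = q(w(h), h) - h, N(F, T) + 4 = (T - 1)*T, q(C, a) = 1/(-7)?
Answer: -4182613/27872 ≈ -150.06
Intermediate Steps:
A = 54
q(C, a) = -⅐
N(F, T) = -4 + T*(-1 + T) (N(F, T) = -4 + (T - 1)*T = -4 + (-1 + T)*T = -4 + T*(-1 + T))
v(h) = -⅐ - h
-13736/N(A, -83) - 3385/v(-23) = -13736/(-4 + (-83)² - 1*(-83)) - 3385/(-⅐ - 1*(-23)) = -13736/(-4 + 6889 + 83) - 3385/(-⅐ + 23) = -13736/6968 - 3385/160/7 = -13736*1/6968 - 3385*7/160 = -1717/871 - 4739/32 = -4182613/27872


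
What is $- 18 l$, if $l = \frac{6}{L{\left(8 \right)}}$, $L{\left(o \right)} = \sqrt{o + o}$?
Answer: $-27$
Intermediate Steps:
$L{\left(o \right)} = \sqrt{2} \sqrt{o}$ ($L{\left(o \right)} = \sqrt{2 o} = \sqrt{2} \sqrt{o}$)
$l = \frac{3}{2}$ ($l = \frac{6}{\sqrt{2} \sqrt{8}} = \frac{6}{\sqrt{2} \cdot 2 \sqrt{2}} = \frac{6}{4} = 6 \cdot \frac{1}{4} = \frac{3}{2} \approx 1.5$)
$- 18 l = \left(-18\right) \frac{3}{2} = -27$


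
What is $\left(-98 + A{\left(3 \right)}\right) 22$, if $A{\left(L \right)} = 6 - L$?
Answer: $-2090$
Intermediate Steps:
$\left(-98 + A{\left(3 \right)}\right) 22 = \left(-98 + \left(6 - 3\right)\right) 22 = \left(-98 + 3\right) 22 = \left(-95\right) 22 = -2090$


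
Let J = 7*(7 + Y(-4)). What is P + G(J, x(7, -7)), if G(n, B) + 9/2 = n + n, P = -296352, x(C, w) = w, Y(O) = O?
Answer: -592629/2 ≈ -2.9631e+5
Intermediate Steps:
J = 21 (J = 7*(7 - 4) = 7*3 = 21)
G(n, B) = -9/2 + 2*n (G(n, B) = -9/2 + (n + n) = -9/2 + 2*n)
P + G(J, x(7, -7)) = -296352 + (-9/2 + 2*21) = -296352 + (-9/2 + 42) = -296352 + 75/2 = -592629/2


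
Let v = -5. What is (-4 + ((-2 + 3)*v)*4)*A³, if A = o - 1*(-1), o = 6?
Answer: -8232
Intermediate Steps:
A = 7 (A = 6 - 1*(-1) = 6 + 1 = 7)
(-4 + ((-2 + 3)*v)*4)*A³ = (-4 + ((-2 + 3)*(-5))*4)*7³ = (-4 + (1*(-5))*4)*343 = (-4 - 5*4)*343 = (-4 - 20)*343 = -24*343 = -8232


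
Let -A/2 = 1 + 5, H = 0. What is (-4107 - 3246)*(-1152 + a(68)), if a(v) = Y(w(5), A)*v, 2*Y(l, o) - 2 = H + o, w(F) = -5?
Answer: 10970676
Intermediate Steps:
A = -12 (A = -2*(1 + 5) = -2*6 = -12)
Y(l, o) = 1 + o/2 (Y(l, o) = 1 + (0 + o)/2 = 1 + o/2)
a(v) = -5*v (a(v) = (1 + (½)*(-12))*v = (1 - 6)*v = -5*v)
(-4107 - 3246)*(-1152 + a(68)) = (-4107 - 3246)*(-1152 - 5*68) = -7353*(-1152 - 340) = -7353*(-1492) = 10970676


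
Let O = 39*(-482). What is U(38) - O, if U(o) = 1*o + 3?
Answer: 18839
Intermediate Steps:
U(o) = 3 + o (U(o) = o + 3 = 3 + o)
O = -18798
U(38) - O = (3 + 38) - 1*(-18798) = 41 + 18798 = 18839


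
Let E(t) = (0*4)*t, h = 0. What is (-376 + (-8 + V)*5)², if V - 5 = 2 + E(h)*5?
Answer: 145161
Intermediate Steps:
E(t) = 0 (E(t) = 0*t = 0)
V = 7 (V = 5 + (2 + 0*5) = 5 + (2 + 0) = 5 + 2 = 7)
(-376 + (-8 + V)*5)² = (-376 + (-8 + 7)*5)² = (-376 - 1*5)² = (-376 - 5)² = (-381)² = 145161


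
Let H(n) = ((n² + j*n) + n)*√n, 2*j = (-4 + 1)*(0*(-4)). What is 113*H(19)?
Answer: 42940*√19 ≈ 1.8717e+5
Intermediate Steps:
j = 0 (j = ((-4 + 1)*(0*(-4)))/2 = (-3*0)/2 = (½)*0 = 0)
H(n) = √n*(n + n²) (H(n) = ((n² + 0*n) + n)*√n = ((n² + 0) + n)*√n = (n² + n)*√n = (n + n²)*√n = √n*(n + n²))
113*H(19) = 113*(19^(3/2)*(1 + 19)) = 113*((19*√19)*20) = 113*(380*√19) = 42940*√19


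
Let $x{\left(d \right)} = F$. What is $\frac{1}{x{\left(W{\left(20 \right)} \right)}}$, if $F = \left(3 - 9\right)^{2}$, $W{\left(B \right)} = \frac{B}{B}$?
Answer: $\frac{1}{36} \approx 0.027778$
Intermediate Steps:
$W{\left(B \right)} = 1$
$F = 36$ ($F = \left(-6\right)^{2} = 36$)
$x{\left(d \right)} = 36$
$\frac{1}{x{\left(W{\left(20 \right)} \right)}} = \frac{1}{36}$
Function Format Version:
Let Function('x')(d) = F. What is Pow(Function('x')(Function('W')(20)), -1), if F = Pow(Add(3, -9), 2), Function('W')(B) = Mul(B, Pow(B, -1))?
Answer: Rational(1, 36) ≈ 0.027778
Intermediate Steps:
Function('W')(B) = 1
F = 36 (F = Pow(-6, 2) = 36)
Function('x')(d) = 36
Pow(Function('x')(Function('W')(20)), -1) = Pow(36, -1) = Rational(1, 36)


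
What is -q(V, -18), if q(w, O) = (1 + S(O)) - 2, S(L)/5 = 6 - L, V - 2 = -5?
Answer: -119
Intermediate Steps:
V = -3 (V = 2 - 5 = -3)
S(L) = 30 - 5*L (S(L) = 5*(6 - L) = 30 - 5*L)
q(w, O) = 29 - 5*O (q(w, O) = (1 + (30 - 5*O)) - 2 = (31 - 5*O) - 2 = 29 - 5*O)
-q(V, -18) = -(29 - 5*(-18)) = -(29 + 90) = -1*119 = -119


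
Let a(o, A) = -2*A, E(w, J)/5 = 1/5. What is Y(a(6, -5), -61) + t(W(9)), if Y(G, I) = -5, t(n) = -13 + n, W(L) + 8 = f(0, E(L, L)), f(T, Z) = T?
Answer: -26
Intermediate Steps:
E(w, J) = 1 (E(w, J) = 5/5 = 5*(⅕) = 1)
W(L) = -8 (W(L) = -8 + 0 = -8)
Y(a(6, -5), -61) + t(W(9)) = -5 + (-13 - 8) = -5 - 21 = -26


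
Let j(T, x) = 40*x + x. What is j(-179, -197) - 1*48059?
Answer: -56136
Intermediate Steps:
j(T, x) = 41*x
j(-179, -197) - 1*48059 = 41*(-197) - 1*48059 = -8077 - 48059 = -56136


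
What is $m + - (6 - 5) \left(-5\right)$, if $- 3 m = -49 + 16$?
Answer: $16$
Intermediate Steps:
$m = 11$ ($m = - \frac{-49 + 16}{3} = \left(- \frac{1}{3}\right) \left(-33\right) = 11$)
$m + - (6 - 5) \left(-5\right) = 11 + - (6 - 5) \left(-5\right) = 11 + \left(-1\right) 1 \left(-5\right) = 11 - -5 = 11 + 5 = 16$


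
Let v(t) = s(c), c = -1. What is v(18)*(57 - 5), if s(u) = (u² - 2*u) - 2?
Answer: 52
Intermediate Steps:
s(u) = -2 + u² - 2*u
v(t) = 1 (v(t) = -2 + (-1)² - 2*(-1) = -2 + 1 + 2 = 1)
v(18)*(57 - 5) = 1*(57 - 5) = 1*52 = 52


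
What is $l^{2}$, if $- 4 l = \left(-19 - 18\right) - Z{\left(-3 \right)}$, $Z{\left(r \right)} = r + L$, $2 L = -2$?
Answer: $\frac{1089}{16} \approx 68.063$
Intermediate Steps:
$L = -1$ ($L = \frac{1}{2} \left(-2\right) = -1$)
$Z{\left(r \right)} = -1 + r$ ($Z{\left(r \right)} = r - 1 = -1 + r$)
$l = \frac{33}{4}$ ($l = - \frac{\left(-19 - 18\right) - \left(-1 - 3\right)}{4} = - \frac{-37 - -4}{4} = - \frac{-37 + 4}{4} = \left(- \frac{1}{4}\right) \left(-33\right) = \frac{33}{4} \approx 8.25$)
$l^{2} = \left(\frac{33}{4}\right)^{2} = \frac{1089}{16}$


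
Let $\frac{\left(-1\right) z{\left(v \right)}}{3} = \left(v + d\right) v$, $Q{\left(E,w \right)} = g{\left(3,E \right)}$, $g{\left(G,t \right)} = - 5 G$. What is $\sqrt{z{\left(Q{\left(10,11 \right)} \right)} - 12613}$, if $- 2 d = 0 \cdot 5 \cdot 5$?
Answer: $2 i \sqrt{3322} \approx 115.27 i$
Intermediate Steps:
$Q{\left(E,w \right)} = -15$ ($Q{\left(E,w \right)} = \left(-5\right) 3 = -15$)
$d = 0$ ($d = - \frac{0 \cdot 5 \cdot 5}{2} = - \frac{0 \cdot 5}{2} = \left(- \frac{1}{2}\right) 0 = 0$)
$z{\left(v \right)} = - 3 v^{2}$ ($z{\left(v \right)} = - 3 \left(v + 0\right) v = - 3 v v = - 3 v^{2}$)
$\sqrt{z{\left(Q{\left(10,11 \right)} \right)} - 12613} = \sqrt{- 3 \left(-15\right)^{2} - 12613} = \sqrt{\left(-3\right) 225 - 12613} = \sqrt{-675 - 12613} = \sqrt{-13288} = 2 i \sqrt{3322}$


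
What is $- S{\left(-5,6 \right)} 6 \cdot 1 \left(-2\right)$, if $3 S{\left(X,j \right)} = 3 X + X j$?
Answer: $-180$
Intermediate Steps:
$S{\left(X,j \right)} = X + \frac{X j}{3}$ ($S{\left(X,j \right)} = \frac{3 X + X j}{3} = X + \frac{X j}{3}$)
$- S{\left(-5,6 \right)} 6 \cdot 1 \left(-2\right) = - \frac{\left(-5\right) \left(3 + 6\right)}{3} \cdot 6 \cdot 1 \left(-2\right) = - \frac{\left(-5\right) 9}{3} \cdot 6 \left(-2\right) = \left(-1\right) \left(-15\right) \left(-12\right) = 15 \left(-12\right) = -180$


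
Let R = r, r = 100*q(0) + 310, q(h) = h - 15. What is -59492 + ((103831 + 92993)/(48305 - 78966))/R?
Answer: -1085330007728/18243295 ≈ -59492.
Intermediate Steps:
q(h) = -15 + h
r = -1190 (r = 100*(-15 + 0) + 310 = 100*(-15) + 310 = -1500 + 310 = -1190)
R = -1190
-59492 + ((103831 + 92993)/(48305 - 78966))/R = -59492 + ((103831 + 92993)/(48305 - 78966))/(-1190) = -59492 + (196824/(-30661))*(-1/1190) = -59492 + (196824*(-1/30661))*(-1/1190) = -59492 - 196824/30661*(-1/1190) = -59492 + 98412/18243295 = -1085330007728/18243295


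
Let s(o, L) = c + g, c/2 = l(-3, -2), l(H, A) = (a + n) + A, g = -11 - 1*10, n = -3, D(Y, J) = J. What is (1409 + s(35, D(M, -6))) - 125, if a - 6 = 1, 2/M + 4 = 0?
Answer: 1267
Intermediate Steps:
M = -½ (M = 2/(-4 + 0) = 2/(-4) = 2*(-¼) = -½ ≈ -0.50000)
a = 7 (a = 6 + 1 = 7)
g = -21 (g = -11 - 10 = -21)
l(H, A) = 4 + A (l(H, A) = (7 - 3) + A = 4 + A)
c = 4 (c = 2*(4 - 2) = 2*2 = 4)
s(o, L) = -17 (s(o, L) = 4 - 21 = -17)
(1409 + s(35, D(M, -6))) - 125 = (1409 - 17) - 125 = 1392 - 125 = 1267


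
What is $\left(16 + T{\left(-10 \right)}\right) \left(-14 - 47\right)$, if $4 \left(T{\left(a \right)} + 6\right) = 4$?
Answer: $-671$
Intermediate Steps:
$T{\left(a \right)} = -5$ ($T{\left(a \right)} = -6 + \frac{1}{4} \cdot 4 = -6 + 1 = -5$)
$\left(16 + T{\left(-10 \right)}\right) \left(-14 - 47\right) = \left(16 - 5\right) \left(-14 - 47\right) = 11 \left(-14 - 47\right) = 11 \left(-61\right) = -671$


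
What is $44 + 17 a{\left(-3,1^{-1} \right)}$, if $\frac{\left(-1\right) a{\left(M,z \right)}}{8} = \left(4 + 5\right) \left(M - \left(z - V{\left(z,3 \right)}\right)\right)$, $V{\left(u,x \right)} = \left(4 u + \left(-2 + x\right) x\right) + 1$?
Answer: $-4852$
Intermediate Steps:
$V{\left(u,x \right)} = 1 + 4 u + x \left(-2 + x\right)$ ($V{\left(u,x \right)} = \left(4 u + x \left(-2 + x\right)\right) + 1 = 1 + 4 u + x \left(-2 + x\right)$)
$a{\left(M,z \right)} = -288 - 216 z - 72 M$ ($a{\left(M,z \right)} = - 8 \left(4 + 5\right) \left(M + \left(\left(1 + 3^{2} - 6 + 4 z\right) - z\right)\right) = - 8 \cdot 9 \left(M + \left(\left(1 + 9 - 6 + 4 z\right) - z\right)\right) = - 8 \cdot 9 \left(M + \left(\left(4 + 4 z\right) - z\right)\right) = - 8 \cdot 9 \left(M + \left(4 + 3 z\right)\right) = - 8 \cdot 9 \left(4 + M + 3 z\right) = - 8 \left(36 + 9 M + 27 z\right) = -288 - 216 z - 72 M$)
$44 + 17 a{\left(-3,1^{-1} \right)} = 44 + 17 \left(-288 - \frac{216}{1} - -216\right) = 44 + 17 \left(-288 - 216 + 216\right) = 44 + 17 \left(-288\right) = 44 - 4896 = -4852$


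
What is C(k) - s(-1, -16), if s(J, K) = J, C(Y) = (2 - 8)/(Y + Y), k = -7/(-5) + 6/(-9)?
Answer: -34/11 ≈ -3.0909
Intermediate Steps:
k = 11/15 (k = -7*(-1/5) + 6*(-1/9) = 7/5 - 2/3 = 11/15 ≈ 0.73333)
C(Y) = -3/Y (C(Y) = -6*1/(2*Y) = -3/Y)
C(k) - s(-1, -16) = -3/11/15 - 1*(-1) = -3*15/11 + 1 = -45/11 + 1 = -34/11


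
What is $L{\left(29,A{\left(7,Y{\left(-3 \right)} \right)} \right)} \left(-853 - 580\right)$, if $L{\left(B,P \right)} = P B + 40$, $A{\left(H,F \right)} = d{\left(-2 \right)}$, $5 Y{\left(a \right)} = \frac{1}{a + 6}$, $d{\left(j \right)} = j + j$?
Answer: $108908$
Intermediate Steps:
$d{\left(j \right)} = 2 j$
$Y{\left(a \right)} = \frac{1}{5 \left(6 + a\right)}$ ($Y{\left(a \right)} = \frac{1}{5 \left(a + 6\right)} = \frac{1}{5 \left(6 + a\right)}$)
$A{\left(H,F \right)} = -4$ ($A{\left(H,F \right)} = 2 \left(-2\right) = -4$)
$L{\left(B,P \right)} = 40 + B P$ ($L{\left(B,P \right)} = B P + 40 = 40 + B P$)
$L{\left(29,A{\left(7,Y{\left(-3 \right)} \right)} \right)} \left(-853 - 580\right) = \left(40 + 29 \left(-4\right)\right) \left(-853 - 580\right) = \left(40 - 116\right) \left(-1433\right) = \left(-76\right) \left(-1433\right) = 108908$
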